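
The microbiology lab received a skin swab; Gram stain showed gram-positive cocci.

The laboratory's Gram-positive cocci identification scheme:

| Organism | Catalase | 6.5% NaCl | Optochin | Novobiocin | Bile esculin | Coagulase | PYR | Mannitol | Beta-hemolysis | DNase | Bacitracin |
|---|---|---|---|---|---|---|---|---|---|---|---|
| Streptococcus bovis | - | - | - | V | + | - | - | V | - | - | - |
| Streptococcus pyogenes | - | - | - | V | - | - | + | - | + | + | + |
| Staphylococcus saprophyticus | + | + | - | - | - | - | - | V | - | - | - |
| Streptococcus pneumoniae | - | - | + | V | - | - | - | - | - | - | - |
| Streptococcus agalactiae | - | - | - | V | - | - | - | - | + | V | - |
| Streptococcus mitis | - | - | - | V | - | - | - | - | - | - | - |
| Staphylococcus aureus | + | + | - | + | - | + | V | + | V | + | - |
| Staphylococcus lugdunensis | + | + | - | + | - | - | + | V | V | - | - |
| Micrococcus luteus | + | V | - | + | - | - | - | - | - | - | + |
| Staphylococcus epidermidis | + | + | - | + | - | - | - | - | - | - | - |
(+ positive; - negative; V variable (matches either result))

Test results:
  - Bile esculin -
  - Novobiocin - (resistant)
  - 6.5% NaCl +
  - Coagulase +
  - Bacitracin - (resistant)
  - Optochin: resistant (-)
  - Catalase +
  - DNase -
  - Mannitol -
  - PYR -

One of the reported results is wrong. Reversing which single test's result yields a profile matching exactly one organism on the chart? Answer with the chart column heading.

Coagulase

As reported, no row in the chart matches all 10 reactions.
Reversing Mannitol → still no organism matches.
Reversing PYR → still no organism matches.
Reversing Novobiocin → still no organism matches.
Reversing Bile esculin → still no organism matches.
Reversing 6.5% NaCl → still no organism matches.
Reversing Catalase → still no organism matches.
Reversing Bacitracin → still no organism matches.
Reversing DNase → still no organism matches.
Reversing Coagulase (to -) → unique match: Staphylococcus saprophyticus.
Reversing Optochin → still no organism matches.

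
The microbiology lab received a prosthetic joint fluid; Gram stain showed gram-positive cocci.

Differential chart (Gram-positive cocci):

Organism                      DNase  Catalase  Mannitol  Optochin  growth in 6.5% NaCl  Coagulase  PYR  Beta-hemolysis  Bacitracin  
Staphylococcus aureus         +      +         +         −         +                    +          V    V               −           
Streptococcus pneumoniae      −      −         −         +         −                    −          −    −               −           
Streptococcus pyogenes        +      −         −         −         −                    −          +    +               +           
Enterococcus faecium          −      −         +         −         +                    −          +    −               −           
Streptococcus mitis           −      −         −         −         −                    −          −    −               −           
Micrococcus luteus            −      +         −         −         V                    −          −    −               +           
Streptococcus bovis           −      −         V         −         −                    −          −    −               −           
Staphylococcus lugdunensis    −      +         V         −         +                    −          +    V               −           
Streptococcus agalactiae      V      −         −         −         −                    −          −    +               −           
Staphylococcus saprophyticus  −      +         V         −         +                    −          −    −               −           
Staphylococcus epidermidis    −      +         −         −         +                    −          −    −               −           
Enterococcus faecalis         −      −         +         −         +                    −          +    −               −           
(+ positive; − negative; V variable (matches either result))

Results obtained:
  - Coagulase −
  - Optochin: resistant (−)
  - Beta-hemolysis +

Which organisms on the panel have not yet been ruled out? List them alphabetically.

Coagulase −: excludes Staphylococcus aureus — 11 left.
Beta-hemolysis +: excludes 8 organisms — 3 left.
Optochin −: all 3 remaining candidates are consistent.

Staphylococcus lugdunensis, Streptococcus agalactiae, Streptococcus pyogenes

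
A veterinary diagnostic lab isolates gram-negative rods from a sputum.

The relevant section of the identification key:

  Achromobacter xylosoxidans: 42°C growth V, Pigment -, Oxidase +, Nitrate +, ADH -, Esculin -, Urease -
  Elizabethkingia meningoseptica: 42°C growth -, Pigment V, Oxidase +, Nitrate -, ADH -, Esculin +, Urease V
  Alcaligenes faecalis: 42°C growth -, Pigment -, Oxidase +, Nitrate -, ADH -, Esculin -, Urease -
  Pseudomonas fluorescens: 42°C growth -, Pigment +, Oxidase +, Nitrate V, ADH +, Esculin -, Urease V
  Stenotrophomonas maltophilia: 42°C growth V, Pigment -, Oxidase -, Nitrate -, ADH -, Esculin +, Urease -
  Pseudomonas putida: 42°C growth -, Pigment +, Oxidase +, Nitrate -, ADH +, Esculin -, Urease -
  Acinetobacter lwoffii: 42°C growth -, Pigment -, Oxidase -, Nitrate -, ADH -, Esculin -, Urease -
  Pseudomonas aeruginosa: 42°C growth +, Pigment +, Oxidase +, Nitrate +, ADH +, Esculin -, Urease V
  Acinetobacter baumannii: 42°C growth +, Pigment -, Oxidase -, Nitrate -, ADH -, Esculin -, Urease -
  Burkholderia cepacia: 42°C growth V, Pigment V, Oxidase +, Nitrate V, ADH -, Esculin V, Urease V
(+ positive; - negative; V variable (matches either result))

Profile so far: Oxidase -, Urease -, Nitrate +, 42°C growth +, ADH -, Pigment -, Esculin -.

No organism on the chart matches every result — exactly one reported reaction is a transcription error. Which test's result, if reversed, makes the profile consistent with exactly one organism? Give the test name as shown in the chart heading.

As reported, no row in the chart matches all 7 reactions.
Reversing Oxidase → 2 organisms match (not unique).
Reversing Nitrate (to -) → unique match: Acinetobacter baumannii.
Reversing Esculin → still no organism matches.
Reversing ADH → still no organism matches.
Reversing 42°C growth → still no organism matches.
Reversing Urease → still no organism matches.
Reversing Pigment → still no organism matches.

Nitrate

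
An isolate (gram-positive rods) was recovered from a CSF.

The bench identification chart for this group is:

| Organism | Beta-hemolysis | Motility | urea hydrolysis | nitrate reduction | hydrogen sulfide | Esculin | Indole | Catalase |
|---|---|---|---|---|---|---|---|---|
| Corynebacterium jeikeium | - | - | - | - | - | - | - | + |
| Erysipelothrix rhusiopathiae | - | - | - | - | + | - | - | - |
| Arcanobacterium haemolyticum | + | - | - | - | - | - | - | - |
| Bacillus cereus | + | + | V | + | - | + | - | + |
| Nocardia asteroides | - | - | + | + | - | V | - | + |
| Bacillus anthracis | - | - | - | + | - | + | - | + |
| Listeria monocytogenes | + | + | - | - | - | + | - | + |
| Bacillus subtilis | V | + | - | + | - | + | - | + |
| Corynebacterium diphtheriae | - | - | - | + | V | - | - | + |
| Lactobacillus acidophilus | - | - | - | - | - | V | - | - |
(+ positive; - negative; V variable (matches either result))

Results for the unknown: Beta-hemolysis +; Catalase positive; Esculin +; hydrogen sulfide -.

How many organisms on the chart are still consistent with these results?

3

Catalase +: excludes Erysipelothrix rhusiopathiae, Arcanobacterium haemolyticum, Lactobacillus acidophilus — 7 left.
Esculin +: excludes Corynebacterium jeikeium, Corynebacterium diphtheriae — 5 left.
hydrogen sulfide -: all 5 remaining candidates are consistent.
Beta-hemolysis +: excludes Nocardia asteroides, Bacillus anthracis — 3 left.
Still consistent: Bacillus cereus, Bacillus subtilis, Listeria monocytogenes.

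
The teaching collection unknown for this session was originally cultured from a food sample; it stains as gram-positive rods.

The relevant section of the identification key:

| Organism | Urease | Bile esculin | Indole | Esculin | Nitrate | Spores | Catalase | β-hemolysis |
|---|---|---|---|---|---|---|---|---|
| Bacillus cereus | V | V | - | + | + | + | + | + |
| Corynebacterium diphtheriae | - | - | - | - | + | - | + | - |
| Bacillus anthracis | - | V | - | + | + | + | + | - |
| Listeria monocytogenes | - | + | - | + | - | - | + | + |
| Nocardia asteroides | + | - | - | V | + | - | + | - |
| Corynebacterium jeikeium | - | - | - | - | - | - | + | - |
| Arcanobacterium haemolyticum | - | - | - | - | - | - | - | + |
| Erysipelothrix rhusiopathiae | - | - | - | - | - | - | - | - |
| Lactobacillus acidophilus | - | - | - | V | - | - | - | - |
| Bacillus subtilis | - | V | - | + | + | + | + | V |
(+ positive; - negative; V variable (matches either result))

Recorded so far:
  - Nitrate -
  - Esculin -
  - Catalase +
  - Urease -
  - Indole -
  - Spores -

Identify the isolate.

Corynebacterium jeikeium

Nitrate -: excludes 5 organisms — 5 left.
Esculin -: excludes Listeria monocytogenes — 4 left.
Catalase +: excludes Arcanobacterium haemolyticum, Erysipelothrix rhusiopathiae, Lactobacillus acidophilus — 1 left.
Indole -: the one remaining candidate is consistent.
Urease -: the one remaining candidate is consistent.
Spores -: the one remaining candidate is consistent.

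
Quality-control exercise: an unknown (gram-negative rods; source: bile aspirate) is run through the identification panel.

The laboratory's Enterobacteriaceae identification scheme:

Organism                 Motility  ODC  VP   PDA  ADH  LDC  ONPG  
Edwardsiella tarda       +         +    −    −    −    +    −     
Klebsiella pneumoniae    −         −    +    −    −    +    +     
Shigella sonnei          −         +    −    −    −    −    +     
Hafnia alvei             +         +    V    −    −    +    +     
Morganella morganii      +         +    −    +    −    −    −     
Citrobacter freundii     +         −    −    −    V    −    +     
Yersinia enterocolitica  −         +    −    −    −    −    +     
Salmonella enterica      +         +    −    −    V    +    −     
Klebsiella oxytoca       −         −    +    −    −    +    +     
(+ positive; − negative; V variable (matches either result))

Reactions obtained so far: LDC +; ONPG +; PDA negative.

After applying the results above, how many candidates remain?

ONPG +: excludes Edwardsiella tarda, Morganella morganii, Salmonella enterica — 6 left.
LDC +: excludes Shigella sonnei, Citrobacter freundii, Yersinia enterocolitica — 3 left.
PDA −: all 3 remaining candidates are consistent.
Still consistent: Hafnia alvei, Klebsiella oxytoca, Klebsiella pneumoniae.

3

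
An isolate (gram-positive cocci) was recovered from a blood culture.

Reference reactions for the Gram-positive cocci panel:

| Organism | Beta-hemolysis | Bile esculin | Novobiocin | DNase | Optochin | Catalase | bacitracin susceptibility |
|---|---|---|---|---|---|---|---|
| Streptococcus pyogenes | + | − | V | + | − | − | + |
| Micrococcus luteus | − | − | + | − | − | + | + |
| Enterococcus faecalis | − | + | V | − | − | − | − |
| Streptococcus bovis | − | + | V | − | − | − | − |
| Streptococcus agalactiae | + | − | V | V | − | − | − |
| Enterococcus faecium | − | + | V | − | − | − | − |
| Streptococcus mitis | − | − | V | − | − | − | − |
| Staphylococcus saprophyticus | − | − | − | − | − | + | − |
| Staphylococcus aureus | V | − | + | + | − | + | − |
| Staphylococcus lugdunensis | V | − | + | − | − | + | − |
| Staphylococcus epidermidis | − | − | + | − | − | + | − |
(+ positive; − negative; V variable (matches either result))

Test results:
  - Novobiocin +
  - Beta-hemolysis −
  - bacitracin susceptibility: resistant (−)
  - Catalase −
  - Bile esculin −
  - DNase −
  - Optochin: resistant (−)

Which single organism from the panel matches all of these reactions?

Streptococcus mitis

Catalase −: excludes 5 organisms — 6 left.
DNase −: excludes Streptococcus pyogenes — 5 left.
Beta-hemolysis −: excludes Streptococcus agalactiae — 4 left.
Optochin −: all 4 remaining candidates are consistent.
Novobiocin +: all 4 remaining candidates are consistent.
Bile esculin −: excludes Enterococcus faecalis, Streptococcus bovis, Enterococcus faecium — 1 left.
bacitracin susceptibility −: the one remaining candidate is consistent.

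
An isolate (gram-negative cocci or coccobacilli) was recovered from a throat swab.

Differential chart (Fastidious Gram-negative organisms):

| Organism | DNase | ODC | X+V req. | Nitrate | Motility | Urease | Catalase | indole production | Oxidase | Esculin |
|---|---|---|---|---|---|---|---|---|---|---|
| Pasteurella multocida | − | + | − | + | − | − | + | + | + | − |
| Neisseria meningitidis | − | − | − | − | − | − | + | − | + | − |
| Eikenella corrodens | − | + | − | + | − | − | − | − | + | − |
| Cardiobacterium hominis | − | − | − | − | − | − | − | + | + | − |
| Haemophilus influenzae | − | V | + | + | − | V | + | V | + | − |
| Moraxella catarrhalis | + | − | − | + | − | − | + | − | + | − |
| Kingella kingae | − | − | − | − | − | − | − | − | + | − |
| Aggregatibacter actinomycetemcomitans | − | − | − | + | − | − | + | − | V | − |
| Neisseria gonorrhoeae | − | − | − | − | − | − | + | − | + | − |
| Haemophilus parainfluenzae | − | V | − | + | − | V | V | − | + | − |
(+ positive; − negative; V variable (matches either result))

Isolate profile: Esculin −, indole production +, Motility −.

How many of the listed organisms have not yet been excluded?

3

indole production +: excludes 7 organisms — 3 left.
Motility −: all 3 remaining candidates are consistent.
Esculin −: all 3 remaining candidates are consistent.
Still consistent: Cardiobacterium hominis, Haemophilus influenzae, Pasteurella multocida.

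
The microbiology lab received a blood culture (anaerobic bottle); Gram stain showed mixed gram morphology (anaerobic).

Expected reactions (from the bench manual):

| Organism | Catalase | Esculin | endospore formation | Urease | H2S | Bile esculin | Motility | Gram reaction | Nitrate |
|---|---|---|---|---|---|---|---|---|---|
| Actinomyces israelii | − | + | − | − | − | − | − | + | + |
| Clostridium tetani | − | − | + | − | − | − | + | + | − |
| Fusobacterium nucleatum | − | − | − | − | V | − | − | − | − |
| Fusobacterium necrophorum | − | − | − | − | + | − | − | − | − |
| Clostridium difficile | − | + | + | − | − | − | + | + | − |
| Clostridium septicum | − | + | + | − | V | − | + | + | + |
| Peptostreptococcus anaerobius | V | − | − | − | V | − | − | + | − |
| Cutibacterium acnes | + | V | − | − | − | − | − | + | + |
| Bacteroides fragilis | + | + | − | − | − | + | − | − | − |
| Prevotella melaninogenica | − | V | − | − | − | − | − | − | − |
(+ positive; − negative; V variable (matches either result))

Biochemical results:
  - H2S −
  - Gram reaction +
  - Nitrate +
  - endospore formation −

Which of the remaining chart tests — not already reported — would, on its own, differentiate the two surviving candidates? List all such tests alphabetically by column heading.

Gram reaction +: excludes Fusobacterium nucleatum, Fusobacterium necrophorum, Bacteroides fragilis, Prevotella melaninogenica — 6 left.
endospore formation −: excludes Clostridium tetani, Clostridium difficile, Clostridium septicum — 3 left.
H2S −: all 3 remaining candidates are consistent.
Nitrate +: excludes Peptostreptococcus anaerobius — 2 left.
Two candidates remain: Actinomyces israelii and Cutibacterium acnes.
  Catalase: Actinomyces israelii −, Cutibacterium acnes + — discriminates.
  Esculin: + vs V — variable for at least one, does not separate.
  Urease: − vs − — same for both, does not separate.
  Bile esculin: − vs − — same for both, does not separate.
  Motility: − vs − — same for both, does not separate.

Catalase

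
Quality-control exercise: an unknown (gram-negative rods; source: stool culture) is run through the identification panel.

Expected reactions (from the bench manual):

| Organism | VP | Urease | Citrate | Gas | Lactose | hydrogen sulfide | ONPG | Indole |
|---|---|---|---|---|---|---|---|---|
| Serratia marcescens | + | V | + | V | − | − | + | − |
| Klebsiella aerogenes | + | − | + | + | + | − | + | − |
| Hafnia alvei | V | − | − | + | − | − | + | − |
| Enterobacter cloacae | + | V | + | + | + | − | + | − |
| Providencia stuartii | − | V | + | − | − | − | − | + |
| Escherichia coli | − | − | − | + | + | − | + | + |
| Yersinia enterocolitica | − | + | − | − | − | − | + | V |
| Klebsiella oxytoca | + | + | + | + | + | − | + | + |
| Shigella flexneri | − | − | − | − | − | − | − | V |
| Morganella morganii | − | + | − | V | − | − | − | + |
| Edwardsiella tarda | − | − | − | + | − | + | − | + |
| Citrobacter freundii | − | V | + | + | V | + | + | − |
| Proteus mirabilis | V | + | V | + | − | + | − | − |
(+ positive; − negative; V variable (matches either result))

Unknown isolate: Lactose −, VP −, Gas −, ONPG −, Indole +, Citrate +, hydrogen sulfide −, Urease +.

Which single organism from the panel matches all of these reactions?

Providencia stuartii

ONPG −: excludes 8 organisms — 5 left.
Urease +: excludes Shigella flexneri, Edwardsiella tarda — 3 left.
VP −: all 3 remaining candidates are consistent.
Indole +: excludes Proteus mirabilis — 2 left.
hydrogen sulfide −: all 2 remaining candidates are consistent.
Lactose −: all 2 remaining candidates are consistent.
Citrate +: excludes Morganella morganii — 1 left.
Gas −: the one remaining candidate is consistent.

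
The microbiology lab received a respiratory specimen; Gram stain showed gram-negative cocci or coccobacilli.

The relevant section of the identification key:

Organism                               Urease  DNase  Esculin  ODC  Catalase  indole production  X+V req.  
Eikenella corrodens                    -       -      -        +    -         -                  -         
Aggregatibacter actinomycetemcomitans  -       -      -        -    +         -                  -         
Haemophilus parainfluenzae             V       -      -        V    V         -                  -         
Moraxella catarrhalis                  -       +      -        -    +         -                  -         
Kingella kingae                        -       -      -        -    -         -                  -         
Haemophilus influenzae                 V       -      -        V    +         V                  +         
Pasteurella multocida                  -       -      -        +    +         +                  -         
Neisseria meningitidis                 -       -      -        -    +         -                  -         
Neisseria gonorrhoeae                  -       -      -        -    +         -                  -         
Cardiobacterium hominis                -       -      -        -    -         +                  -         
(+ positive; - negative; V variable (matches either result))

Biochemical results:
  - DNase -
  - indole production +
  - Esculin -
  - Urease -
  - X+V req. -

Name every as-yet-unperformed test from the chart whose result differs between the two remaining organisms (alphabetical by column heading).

DNase -: excludes Moraxella catarrhalis — 9 left.
Esculin -: all 9 remaining candidates are consistent.
Urease -: all 9 remaining candidates are consistent.
indole production +: excludes 6 organisms — 3 left.
X+V req. -: excludes Haemophilus influenzae — 2 left.
Two candidates remain: Cardiobacterium hominis and Pasteurella multocida.
  ODC: Cardiobacterium hominis -, Pasteurella multocida + — discriminates.
  Catalase: Cardiobacterium hominis -, Pasteurella multocida + — discriminates.

Catalase, ODC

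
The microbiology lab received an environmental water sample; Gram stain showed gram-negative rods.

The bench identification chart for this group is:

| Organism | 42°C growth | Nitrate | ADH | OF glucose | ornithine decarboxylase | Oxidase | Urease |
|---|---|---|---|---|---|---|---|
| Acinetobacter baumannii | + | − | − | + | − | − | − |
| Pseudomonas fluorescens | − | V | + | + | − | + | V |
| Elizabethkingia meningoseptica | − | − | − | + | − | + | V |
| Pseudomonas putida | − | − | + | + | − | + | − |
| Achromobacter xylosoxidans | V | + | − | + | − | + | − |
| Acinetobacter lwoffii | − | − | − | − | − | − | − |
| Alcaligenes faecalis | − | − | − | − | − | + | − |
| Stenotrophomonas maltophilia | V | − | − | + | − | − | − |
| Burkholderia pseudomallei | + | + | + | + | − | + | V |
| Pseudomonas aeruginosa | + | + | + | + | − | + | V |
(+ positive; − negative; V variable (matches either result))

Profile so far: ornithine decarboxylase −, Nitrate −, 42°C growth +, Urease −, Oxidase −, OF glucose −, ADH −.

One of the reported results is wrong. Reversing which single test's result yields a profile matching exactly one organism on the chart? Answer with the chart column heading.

42°C growth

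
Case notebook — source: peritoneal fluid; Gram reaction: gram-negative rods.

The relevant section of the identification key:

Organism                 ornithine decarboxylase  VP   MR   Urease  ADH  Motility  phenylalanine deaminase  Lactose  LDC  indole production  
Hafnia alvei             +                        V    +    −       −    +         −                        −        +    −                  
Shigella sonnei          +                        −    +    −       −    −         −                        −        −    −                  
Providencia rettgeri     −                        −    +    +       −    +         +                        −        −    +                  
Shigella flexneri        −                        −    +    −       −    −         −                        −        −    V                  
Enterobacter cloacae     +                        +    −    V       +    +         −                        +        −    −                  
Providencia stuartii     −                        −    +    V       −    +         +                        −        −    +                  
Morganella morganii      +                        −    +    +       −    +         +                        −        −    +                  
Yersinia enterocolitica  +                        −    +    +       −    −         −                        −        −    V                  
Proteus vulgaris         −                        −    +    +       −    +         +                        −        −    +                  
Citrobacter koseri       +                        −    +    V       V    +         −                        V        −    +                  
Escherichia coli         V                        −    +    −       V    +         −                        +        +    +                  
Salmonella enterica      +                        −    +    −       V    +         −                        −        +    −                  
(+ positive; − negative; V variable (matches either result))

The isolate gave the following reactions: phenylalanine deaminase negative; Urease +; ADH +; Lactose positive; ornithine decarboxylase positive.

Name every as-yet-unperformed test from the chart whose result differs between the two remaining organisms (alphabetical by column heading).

indole production, MR, VP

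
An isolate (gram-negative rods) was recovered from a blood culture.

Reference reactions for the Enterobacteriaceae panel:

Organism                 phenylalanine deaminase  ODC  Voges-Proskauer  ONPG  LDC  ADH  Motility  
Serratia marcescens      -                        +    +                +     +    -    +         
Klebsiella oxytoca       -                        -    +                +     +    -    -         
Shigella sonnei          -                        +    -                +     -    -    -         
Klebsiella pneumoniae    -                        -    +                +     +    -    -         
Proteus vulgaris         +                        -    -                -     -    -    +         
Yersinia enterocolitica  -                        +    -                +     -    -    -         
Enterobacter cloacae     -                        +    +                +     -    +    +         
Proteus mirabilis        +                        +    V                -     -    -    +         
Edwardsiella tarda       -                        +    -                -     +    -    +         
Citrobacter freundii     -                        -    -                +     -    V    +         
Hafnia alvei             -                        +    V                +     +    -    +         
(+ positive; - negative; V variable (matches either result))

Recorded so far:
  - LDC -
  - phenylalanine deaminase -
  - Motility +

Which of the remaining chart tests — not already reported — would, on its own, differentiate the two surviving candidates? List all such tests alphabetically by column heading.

ODC, Voges-Proskauer

phenylalanine deaminase -: excludes Proteus vulgaris, Proteus mirabilis — 9 left.
LDC -: excludes 5 organisms — 4 left.
Motility +: excludes Shigella sonnei, Yersinia enterocolitica — 2 left.
Two candidates remain: Citrobacter freundii and Enterobacter cloacae.
  ODC: Citrobacter freundii -, Enterobacter cloacae + — discriminates.
  Voges-Proskauer: Citrobacter freundii -, Enterobacter cloacae + — discriminates.
  ONPG: + vs + — same for both, does not separate.
  ADH: V vs + — variable for at least one, does not separate.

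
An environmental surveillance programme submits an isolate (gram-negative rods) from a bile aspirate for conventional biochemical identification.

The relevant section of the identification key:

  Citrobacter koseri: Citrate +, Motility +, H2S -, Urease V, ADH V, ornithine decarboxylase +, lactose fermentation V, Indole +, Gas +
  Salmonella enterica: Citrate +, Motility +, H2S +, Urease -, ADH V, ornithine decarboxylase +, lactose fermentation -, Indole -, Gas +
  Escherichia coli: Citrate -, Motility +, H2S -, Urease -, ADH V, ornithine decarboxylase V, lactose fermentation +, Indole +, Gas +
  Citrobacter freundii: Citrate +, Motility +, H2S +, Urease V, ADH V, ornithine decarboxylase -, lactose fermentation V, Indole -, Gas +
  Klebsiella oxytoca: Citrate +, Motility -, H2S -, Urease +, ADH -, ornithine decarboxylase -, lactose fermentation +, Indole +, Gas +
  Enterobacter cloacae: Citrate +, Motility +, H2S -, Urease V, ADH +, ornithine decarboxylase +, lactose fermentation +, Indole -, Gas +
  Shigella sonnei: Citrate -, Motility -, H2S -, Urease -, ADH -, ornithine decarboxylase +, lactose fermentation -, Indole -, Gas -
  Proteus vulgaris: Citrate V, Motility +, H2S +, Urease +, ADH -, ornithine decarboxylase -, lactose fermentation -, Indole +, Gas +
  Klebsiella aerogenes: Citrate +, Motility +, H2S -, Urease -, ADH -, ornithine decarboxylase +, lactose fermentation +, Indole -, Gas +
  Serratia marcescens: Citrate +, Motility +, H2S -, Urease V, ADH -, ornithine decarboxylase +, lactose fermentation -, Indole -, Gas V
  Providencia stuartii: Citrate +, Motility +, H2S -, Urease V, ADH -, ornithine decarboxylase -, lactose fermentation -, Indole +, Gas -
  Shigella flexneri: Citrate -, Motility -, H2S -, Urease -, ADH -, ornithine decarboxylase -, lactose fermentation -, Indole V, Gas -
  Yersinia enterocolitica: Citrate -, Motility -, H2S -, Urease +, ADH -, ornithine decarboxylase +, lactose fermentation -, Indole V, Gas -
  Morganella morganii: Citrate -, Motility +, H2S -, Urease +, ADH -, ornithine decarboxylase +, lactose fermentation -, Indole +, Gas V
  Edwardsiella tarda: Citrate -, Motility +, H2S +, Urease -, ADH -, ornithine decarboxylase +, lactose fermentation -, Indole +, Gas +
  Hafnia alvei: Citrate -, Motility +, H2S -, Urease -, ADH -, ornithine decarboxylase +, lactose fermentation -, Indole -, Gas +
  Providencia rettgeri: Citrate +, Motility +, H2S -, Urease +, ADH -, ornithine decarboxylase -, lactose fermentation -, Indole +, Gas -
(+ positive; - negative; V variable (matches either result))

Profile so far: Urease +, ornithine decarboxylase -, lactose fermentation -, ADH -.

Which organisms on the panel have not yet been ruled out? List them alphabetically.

Citrobacter freundii, Proteus vulgaris, Providencia rettgeri, Providencia stuartii

Urease +: excludes 7 organisms — 10 left.
ADH -: excludes Enterobacter cloacae — 9 left.
lactose fermentation -: excludes Klebsiella oxytoca — 8 left.
ornithine decarboxylase -: excludes Citrobacter koseri, Serratia marcescens, Yersinia enterocolitica, Morganella morganii — 4 left.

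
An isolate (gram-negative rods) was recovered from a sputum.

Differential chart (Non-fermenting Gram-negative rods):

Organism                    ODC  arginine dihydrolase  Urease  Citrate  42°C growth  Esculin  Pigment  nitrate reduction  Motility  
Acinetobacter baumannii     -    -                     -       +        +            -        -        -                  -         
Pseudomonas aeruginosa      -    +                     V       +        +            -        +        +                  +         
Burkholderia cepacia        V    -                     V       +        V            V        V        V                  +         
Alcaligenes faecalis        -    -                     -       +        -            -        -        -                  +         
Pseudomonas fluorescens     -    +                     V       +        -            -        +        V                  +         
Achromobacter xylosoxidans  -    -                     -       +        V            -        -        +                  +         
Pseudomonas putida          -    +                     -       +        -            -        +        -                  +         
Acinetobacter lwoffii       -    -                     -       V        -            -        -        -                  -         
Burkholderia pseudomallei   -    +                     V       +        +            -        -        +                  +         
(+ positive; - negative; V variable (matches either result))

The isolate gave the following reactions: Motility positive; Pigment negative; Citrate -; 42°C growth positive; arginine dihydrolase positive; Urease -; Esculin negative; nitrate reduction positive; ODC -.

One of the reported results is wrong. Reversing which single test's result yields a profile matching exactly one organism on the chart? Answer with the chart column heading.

As reported, no row in the chart matches all 9 reactions.
Reversing Urease → still no organism matches.
Reversing Motility → still no organism matches.
Reversing Citrate (to +) → unique match: Burkholderia pseudomallei.
Reversing 42°C growth → still no organism matches.
Reversing nitrate reduction → still no organism matches.
Reversing Pigment → still no organism matches.
Reversing Esculin → still no organism matches.
Reversing arginine dihydrolase → still no organism matches.
Reversing ODC → still no organism matches.

Citrate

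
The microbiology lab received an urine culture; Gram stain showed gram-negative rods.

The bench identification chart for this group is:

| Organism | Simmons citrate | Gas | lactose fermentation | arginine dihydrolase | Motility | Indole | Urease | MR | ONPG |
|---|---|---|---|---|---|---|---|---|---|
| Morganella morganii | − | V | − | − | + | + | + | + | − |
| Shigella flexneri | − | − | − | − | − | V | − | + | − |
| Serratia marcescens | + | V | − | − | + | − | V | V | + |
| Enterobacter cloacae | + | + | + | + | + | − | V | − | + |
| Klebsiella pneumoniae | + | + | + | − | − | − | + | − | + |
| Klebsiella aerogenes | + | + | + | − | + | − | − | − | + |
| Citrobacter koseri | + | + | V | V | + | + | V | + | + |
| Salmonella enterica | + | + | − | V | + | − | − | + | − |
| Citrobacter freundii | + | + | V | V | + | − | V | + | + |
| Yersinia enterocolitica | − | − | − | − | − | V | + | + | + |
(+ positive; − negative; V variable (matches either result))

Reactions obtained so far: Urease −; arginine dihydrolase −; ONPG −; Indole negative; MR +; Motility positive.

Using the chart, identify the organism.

Motility +: excludes Shigella flexneri, Klebsiella pneumoniae, Yersinia enterocolitica — 7 left.
MR +: excludes Enterobacter cloacae, Klebsiella aerogenes — 5 left.
ONPG −: excludes Serratia marcescens, Citrobacter koseri, Citrobacter freundii — 2 left.
arginine dihydrolase −: all 2 remaining candidates are consistent.
Indole −: excludes Morganella morganii — 1 left.
Urease −: the one remaining candidate is consistent.

Salmonella enterica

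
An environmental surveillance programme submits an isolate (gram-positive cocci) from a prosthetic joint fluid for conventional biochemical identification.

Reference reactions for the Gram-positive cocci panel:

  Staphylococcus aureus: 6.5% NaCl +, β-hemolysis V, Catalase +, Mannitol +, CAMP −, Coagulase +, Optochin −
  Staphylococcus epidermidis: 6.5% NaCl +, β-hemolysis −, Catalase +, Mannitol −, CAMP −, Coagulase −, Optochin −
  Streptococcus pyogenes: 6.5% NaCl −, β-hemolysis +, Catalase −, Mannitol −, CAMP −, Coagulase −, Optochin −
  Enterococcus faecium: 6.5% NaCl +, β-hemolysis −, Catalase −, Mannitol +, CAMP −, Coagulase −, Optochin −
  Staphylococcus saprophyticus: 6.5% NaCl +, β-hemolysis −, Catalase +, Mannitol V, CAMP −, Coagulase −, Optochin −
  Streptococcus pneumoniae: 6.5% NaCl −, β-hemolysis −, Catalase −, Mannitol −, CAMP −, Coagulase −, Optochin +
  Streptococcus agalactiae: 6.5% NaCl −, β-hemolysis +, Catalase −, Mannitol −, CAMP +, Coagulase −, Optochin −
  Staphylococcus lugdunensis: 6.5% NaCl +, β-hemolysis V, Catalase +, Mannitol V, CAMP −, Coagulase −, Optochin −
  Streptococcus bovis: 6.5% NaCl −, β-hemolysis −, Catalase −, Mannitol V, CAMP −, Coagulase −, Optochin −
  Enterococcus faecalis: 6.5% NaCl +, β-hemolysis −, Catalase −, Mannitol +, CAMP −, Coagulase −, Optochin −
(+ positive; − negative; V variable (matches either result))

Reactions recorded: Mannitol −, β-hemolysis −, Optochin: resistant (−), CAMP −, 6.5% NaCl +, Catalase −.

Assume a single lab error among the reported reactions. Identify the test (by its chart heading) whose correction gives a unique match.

6.5% NaCl

As reported, no row in the chart matches all 6 reactions.
Reversing 6.5% NaCl (to −) → unique match: Streptococcus bovis.
Reversing β-hemolysis → still no organism matches.
Reversing CAMP → still no organism matches.
Reversing Optochin → still no organism matches.
Reversing Mannitol → 2 organisms match (not unique).
Reversing Catalase → 3 organisms match (not unique).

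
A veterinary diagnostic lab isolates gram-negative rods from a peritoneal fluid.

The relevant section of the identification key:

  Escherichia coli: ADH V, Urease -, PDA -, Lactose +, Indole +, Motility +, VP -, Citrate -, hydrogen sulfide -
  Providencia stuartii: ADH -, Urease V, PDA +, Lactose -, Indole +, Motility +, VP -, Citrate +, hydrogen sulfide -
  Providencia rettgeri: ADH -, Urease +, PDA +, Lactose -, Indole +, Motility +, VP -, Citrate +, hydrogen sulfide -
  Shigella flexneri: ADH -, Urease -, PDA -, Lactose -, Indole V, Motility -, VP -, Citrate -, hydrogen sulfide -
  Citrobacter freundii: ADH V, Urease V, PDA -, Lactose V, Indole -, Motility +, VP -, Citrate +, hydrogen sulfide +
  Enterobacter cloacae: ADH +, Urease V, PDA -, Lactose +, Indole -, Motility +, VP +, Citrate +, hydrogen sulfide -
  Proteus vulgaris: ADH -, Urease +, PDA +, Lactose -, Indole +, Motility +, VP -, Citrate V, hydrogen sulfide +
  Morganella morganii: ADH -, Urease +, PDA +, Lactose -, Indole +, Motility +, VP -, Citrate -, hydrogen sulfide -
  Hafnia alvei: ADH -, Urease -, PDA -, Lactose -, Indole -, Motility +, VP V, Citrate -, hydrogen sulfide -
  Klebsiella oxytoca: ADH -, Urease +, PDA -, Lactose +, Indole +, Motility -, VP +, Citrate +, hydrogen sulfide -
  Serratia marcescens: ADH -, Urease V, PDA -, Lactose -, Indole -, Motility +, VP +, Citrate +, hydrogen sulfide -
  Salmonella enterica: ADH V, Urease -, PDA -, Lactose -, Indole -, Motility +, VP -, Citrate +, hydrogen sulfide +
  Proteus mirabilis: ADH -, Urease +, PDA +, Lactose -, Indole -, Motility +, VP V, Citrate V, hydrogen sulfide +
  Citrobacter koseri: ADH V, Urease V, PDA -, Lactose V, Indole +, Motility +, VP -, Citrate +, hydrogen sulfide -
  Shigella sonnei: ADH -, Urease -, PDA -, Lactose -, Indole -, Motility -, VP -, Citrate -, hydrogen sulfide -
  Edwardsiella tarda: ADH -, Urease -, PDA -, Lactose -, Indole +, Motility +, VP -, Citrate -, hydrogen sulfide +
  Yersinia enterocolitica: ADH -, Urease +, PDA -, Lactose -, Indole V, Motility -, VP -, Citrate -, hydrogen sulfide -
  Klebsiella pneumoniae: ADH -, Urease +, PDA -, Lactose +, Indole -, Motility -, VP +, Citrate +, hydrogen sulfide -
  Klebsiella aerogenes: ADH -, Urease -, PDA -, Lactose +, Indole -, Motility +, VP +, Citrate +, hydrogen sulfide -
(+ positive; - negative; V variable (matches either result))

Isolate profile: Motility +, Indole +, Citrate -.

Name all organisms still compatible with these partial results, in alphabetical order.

Edwardsiella tarda, Escherichia coli, Morganella morganii, Proteus vulgaris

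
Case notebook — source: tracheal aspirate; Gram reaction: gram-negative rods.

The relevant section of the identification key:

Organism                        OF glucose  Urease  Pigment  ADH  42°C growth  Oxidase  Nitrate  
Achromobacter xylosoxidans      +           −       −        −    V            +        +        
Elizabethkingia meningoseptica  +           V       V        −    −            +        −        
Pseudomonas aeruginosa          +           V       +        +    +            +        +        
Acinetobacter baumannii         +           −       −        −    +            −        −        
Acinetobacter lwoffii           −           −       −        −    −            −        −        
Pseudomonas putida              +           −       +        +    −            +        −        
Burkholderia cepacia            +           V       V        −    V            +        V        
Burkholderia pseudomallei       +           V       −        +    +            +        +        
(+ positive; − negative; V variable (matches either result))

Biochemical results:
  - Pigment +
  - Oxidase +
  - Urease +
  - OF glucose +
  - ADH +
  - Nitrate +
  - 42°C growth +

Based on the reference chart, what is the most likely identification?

Pigment +: excludes Achromobacter xylosoxidans, Acinetobacter baumannii, Acinetobacter lwoffii, Burkholderia pseudomallei — 4 left.
Oxidase +: all 4 remaining candidates are consistent.
42°C growth +: excludes Elizabethkingia meningoseptica, Pseudomonas putida — 2 left.
OF glucose +: all 2 remaining candidates are consistent.
Nitrate +: all 2 remaining candidates are consistent.
Urease +: all 2 remaining candidates are consistent.
ADH +: excludes Burkholderia cepacia — 1 left.

Pseudomonas aeruginosa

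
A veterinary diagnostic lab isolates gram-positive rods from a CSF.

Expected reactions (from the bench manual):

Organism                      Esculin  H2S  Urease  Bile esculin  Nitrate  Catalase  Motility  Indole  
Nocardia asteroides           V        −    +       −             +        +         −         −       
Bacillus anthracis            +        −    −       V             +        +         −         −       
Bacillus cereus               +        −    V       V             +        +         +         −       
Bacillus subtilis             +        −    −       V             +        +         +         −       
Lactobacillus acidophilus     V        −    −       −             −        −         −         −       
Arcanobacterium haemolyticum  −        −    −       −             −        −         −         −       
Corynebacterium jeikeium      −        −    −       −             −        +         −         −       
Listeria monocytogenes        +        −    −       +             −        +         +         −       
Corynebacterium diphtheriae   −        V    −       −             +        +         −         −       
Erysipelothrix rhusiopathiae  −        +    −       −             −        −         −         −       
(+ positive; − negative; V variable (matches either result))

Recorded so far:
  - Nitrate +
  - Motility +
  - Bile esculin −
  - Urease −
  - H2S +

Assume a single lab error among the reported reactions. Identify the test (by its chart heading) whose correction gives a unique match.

Motility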